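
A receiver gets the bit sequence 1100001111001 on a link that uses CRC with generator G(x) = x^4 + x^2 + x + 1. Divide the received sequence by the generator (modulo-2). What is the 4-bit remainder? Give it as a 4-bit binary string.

0010

Modulo-2 division of 1100001111001 by 10111:
  pos 0: 11000 XOR 10111 = 01111
  pos 1: 11110 XOR 10111 = 01001
  pos 2: 10011 XOR 10111 = 00100
  pos 4: 10011 XOR 10111 = 00100
  pos 6: 10010 XOR 10111 = 00101
  pos 8: 10101 XOR 10111 = 00010
Remainder = 0010 (nonzero — an error is detected).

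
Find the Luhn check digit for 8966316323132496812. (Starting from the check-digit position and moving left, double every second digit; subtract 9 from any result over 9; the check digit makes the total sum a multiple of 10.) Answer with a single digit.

5

Partial digits right→left: 2 1 8 6 9 4 2 3 1 3 2 3 6 1 3 6 6 9 8
Double every second digit counting from the check-digit position (so the 1st, 3rd, 5th, ... of the partial from the right).
  doubled (with −9 where >9): 4 7 9 4 2 4 3 6 3 7 → sum 49
  kept as-is: 1 6 4 3 3 3 1 6 9 → sum 36
Total = 49 + 36 = 85.
Check digit = (10 − (85 mod 10)) mod 10 = 5.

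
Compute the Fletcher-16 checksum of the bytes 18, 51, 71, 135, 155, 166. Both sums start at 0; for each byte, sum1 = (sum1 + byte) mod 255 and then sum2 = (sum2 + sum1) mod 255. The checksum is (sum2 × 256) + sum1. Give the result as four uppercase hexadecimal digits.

FD56

Running sums (mod 255):
  after byte 0 (18): sum1=18, sum2=18
  after byte 1 (51): sum1=69, sum2=87
  after byte 2 (71): sum1=140, sum2=227
  after byte 3 (135): sum1=20, sum2=247
  after byte 4 (155): sum1=175, sum2=167
  after byte 5 (166): sum1=86, sum2=253
Checksum = sum2·256 + sum1 = 253·256 + 86 = 64854 = 0xFD56.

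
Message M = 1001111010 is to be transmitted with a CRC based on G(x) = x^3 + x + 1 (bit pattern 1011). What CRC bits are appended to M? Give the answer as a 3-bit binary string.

Append 3 zeros: 1001111010000. Divide by 1011 (XOR where the leading bit is 1):
  pos 0: 1001 XOR 1011 = 0010
  pos 2: 1011 XOR 1011 = 0000
  pos 6: 1010 XOR 1011 = 0001
  pos 9: 1000 XOR 1011 = 0011
Remainder (last 3 bits) = 011. This is the CRC / FCS.

011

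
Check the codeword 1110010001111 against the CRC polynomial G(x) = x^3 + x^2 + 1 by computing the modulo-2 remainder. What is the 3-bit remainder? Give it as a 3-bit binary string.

Modulo-2 division of 1110010001111 by 1101:
  pos 0: 1110 XOR 1101 = 0011
  pos 2: 1101 XOR 1101 = 0000
  pos 9: 1111 XOR 1101 = 0010
Remainder = 010 (nonzero — an error is detected).

010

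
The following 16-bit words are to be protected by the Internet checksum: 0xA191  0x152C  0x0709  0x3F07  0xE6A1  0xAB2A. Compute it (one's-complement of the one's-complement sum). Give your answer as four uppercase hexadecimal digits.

7165

One's-complement addition (fold any carry out of bit 15 back into bit 0):
  0xA191 + 0x152C = 0x0B6BD
  0xB6BD + 0x0709 = 0x0BDC6
  0xBDC6 + 0x3F07 = 0x0FCCD
  0xFCCD + 0xE6A1 = 0x1E36E → wrap carry → 0xE36F
  0xE36F + 0xAB2A = 0x18E99 → wrap carry → 0x8E9A
One's-complement sum = 0x8E9A.
Checksum = ~0x8E9A & 0xFFFF = 0x7165.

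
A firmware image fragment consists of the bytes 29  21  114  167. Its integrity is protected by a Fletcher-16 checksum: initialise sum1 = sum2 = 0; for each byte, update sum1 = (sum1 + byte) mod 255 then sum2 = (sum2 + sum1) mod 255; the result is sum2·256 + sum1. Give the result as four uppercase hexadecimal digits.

Running sums (mod 255):
  after byte 0 (29): sum1=29, sum2=29
  after byte 1 (21): sum1=50, sum2=79
  after byte 2 (114): sum1=164, sum2=243
  after byte 3 (167): sum1=76, sum2=64
Checksum = sum2·256 + sum1 = 64·256 + 76 = 16460 = 0x404C.

404C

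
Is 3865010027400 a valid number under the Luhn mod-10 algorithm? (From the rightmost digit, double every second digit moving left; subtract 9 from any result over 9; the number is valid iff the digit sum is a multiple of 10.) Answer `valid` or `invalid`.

valid

From the right, keep odd positions and double even positions (subtract 9 from any doubled value over 9):
  doubled (positions 2,4,...): 0 5 0 2 1 7 → sum 15
  kept (positions 1,3,...): 0 4 2 0 0 6 3 → sum 15
Total = 30.
30 mod 10 = 0, so the number is valid.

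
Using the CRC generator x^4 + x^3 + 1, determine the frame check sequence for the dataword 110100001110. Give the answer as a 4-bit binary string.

1101

Append 4 zeros: 1101000011100000. Divide by 11001 (XOR where the leading bit is 1):
  pos 0: 11010 XOR 11001 = 00011
  pos 3: 11000 XOR 11001 = 00001
  pos 7: 11110 XOR 11001 = 00111
  pos 9: 11100 XOR 11001 = 00101
  pos 11: 10100 XOR 11001 = 01101
Remainder (last 4 bits) = 1101. This is the CRC / FCS.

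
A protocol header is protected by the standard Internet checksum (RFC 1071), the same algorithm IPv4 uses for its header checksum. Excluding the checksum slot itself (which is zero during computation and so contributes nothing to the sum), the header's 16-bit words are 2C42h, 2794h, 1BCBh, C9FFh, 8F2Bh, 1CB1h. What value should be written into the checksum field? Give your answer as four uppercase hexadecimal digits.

1A82

One's-complement addition (fold any carry out of bit 15 back into bit 0):
  0x2C42 + 0x2794 = 0x053D6
  0x53D6 + 0x1BCB = 0x06FA1
  0x6FA1 + 0xC9FF = 0x139A0 → wrap carry → 0x39A1
  0x39A1 + 0x8F2B = 0x0C8CC
  0xC8CC + 0x1CB1 = 0x0E57D
One's-complement sum = 0xE57D.
Checksum = ~0xE57D & 0xFFFF = 0x1A82.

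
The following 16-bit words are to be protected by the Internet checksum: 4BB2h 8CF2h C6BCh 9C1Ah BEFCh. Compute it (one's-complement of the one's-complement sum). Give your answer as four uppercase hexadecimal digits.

0587

One's-complement addition (fold any carry out of bit 15 back into bit 0):
  0x4BB2 + 0x8CF2 = 0x0D8A4
  0xD8A4 + 0xC6BC = 0x19F60 → wrap carry → 0x9F61
  0x9F61 + 0x9C1A = 0x13B7B → wrap carry → 0x3B7C
  0x3B7C + 0xBEFC = 0x0FA78
One's-complement sum = 0xFA78.
Checksum = ~0xFA78 & 0xFFFF = 0x0587.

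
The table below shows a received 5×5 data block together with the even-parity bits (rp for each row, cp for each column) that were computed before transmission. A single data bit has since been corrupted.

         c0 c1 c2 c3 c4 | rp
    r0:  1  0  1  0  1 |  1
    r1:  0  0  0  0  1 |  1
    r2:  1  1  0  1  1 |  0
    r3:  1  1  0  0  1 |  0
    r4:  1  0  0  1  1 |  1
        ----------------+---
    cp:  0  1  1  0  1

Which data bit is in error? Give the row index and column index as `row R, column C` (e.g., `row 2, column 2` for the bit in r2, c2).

row 3, column 1

Recompute each row's even parity and compare to rp:
  r0: data parity 1, sent rp 1 → ok
  r1: data parity 1, sent rp 1 → ok
  r2: data parity 0, sent rp 0 → ok
  r3: data parity 1, sent rp 0 → mismatch
  r4: data parity 1, sent rp 1 → ok
Recompute each column's even parity and compare to cp:
  c0: data parity 0, sent cp 0 → ok
  c1: data parity 0, sent cp 1 → mismatch
  c2: data parity 1, sent cp 1 → ok
  c3: data parity 0, sent cp 0 → ok
  c4: data parity 1, sent cp 1 → ok
Exactly one row (r3) and one column (c1) fail → the flipped bit is at their intersection.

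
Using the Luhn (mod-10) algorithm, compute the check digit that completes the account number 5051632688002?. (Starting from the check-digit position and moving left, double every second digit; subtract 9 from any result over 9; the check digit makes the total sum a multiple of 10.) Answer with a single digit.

2

Partial digits right→left: 2 0 0 8 8 6 2 3 6 1 5 0 5
Double every second digit counting from the check-digit position (so the 1st, 3rd, 5th, ... of the partial from the right).
  doubled (with −9 where >9): 4 0 7 4 3 1 1 → sum 20
  kept as-is: 0 8 6 3 1 0 → sum 18
Total = 20 + 18 = 38.
Check digit = (10 − (38 mod 10)) mod 10 = 2.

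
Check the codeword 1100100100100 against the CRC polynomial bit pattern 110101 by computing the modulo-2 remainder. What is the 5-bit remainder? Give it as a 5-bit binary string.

10101

Modulo-2 division of 1100100100100 by 110101:
  pos 0: 110010 XOR 110101 = 000111
  pos 3: 111010 XOR 110101 = 001111
  pos 5: 111101 XOR 110101 = 001000
  pos 7: 100000 XOR 110101 = 010101
Remainder = 10101 (nonzero — an error is detected).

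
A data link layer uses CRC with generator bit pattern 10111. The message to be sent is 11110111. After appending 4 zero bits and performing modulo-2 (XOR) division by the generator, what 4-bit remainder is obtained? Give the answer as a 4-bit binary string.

1011

Append 4 zeros: 111101110000. Divide by 10111 (XOR where the leading bit is 1):
  pos 0: 11110 XOR 10111 = 01001
  pos 1: 10011 XOR 10111 = 00100
  pos 3: 10011 XOR 10111 = 00100
  pos 5: 10000 XOR 10111 = 00111
  pos 7: 11100 XOR 10111 = 01011
Remainder (last 4 bits) = 1011. This is the CRC / FCS.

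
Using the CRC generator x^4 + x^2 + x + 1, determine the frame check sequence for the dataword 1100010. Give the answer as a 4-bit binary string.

Append 4 zeros: 11000100000. Divide by 10111 (XOR where the leading bit is 1):
  pos 0: 11000 XOR 10111 = 01111
  pos 1: 11111 XOR 10111 = 01000
  pos 2: 10000 XOR 10111 = 00111
  pos 4: 11100 XOR 10111 = 01011
  pos 5: 10110 XOR 10111 = 00001
Remainder (last 4 bits) = 0010. This is the CRC / FCS.

0010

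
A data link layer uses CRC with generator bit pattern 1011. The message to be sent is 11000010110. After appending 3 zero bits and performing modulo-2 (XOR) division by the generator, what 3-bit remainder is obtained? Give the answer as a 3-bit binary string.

Append 3 zeros: 11000010110000. Divide by 1011 (XOR where the leading bit is 1):
  pos 0: 1100 XOR 1011 = 0111
  pos 1: 1110 XOR 1011 = 0101
  pos 2: 1010 XOR 1011 = 0001
  pos 5: 1101 XOR 1011 = 0110
  pos 6: 1101 XOR 1011 = 0110
  pos 7: 1100 XOR 1011 = 0111
  pos 8: 1110 XOR 1011 = 0101
  pos 9: 1010 XOR 1011 = 0001
Remainder (last 3 bits) = 010. This is the CRC / FCS.

010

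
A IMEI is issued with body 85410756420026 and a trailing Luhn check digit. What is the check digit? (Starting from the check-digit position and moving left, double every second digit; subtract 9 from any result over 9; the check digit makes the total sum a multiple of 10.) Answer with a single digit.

Partial digits right→left: 6 2 0 0 2 4 6 5 7 0 1 4 5 8
Double every second digit counting from the check-digit position (so the 1st, 3rd, 5th, ... of the partial from the right).
  doubled (with −9 where >9): 3 0 4 3 5 2 1 → sum 18
  kept as-is: 2 0 4 5 0 4 8 → sum 23
Total = 18 + 23 = 41.
Check digit = (10 − (41 mod 10)) mod 10 = 9.

9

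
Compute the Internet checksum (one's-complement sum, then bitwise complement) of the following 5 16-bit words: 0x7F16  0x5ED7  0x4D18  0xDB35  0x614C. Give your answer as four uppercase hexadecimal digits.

9877

One's-complement addition (fold any carry out of bit 15 back into bit 0):
  0x7F16 + 0x5ED7 = 0x0DDED
  0xDDED + 0x4D18 = 0x12B05 → wrap carry → 0x2B06
  0x2B06 + 0xDB35 = 0x1063B → wrap carry → 0x063C
  0x063C + 0x614C = 0x06788
One's-complement sum = 0x6788.
Checksum = ~0x6788 & 0xFFFF = 0x9877.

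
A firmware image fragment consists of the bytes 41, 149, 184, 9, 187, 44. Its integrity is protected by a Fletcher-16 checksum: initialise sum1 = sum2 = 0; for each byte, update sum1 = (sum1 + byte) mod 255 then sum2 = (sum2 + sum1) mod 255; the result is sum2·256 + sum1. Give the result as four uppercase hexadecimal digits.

Running sums (mod 255):
  after byte 0 (41): sum1=41, sum2=41
  after byte 1 (149): sum1=190, sum2=231
  after byte 2 (184): sum1=119, sum2=95
  after byte 3 (9): sum1=128, sum2=223
  after byte 4 (187): sum1=60, sum2=28
  after byte 5 (44): sum1=104, sum2=132
Checksum = sum2·256 + sum1 = 132·256 + 104 = 33896 = 0x8468.

8468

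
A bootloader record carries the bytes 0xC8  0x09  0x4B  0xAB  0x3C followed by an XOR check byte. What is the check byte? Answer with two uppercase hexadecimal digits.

1D

XOR the bytes together:
  start with 0xC8
  0xC8 ⊕ 0x09 = 0xC1
  0xC1 ⊕ 0x4B = 0x8A
  0x8A ⊕ 0xAB = 0x21
  0x21 ⊕ 0x3C = 0x1D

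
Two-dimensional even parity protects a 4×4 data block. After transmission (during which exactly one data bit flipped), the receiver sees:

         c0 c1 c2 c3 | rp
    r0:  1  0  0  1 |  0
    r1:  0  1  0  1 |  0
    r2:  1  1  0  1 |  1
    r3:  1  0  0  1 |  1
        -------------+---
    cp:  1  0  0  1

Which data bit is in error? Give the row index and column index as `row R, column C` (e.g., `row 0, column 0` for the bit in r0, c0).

row 3, column 3

Recompute each row's even parity and compare to rp:
  r0: data parity 0, sent rp 0 → ok
  r1: data parity 0, sent rp 0 → ok
  r2: data parity 1, sent rp 1 → ok
  r3: data parity 0, sent rp 1 → mismatch
Recompute each column's even parity and compare to cp:
  c0: data parity 1, sent cp 1 → ok
  c1: data parity 0, sent cp 0 → ok
  c2: data parity 0, sent cp 0 → ok
  c3: data parity 0, sent cp 1 → mismatch
Exactly one row (r3) and one column (c3) fail → the flipped bit is at their intersection.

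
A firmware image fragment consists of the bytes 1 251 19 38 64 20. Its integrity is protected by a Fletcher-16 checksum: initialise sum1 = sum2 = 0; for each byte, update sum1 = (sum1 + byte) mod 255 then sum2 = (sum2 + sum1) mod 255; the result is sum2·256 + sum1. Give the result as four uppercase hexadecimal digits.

458A

Running sums (mod 255):
  after byte 0 (1): sum1=1, sum2=1
  after byte 1 (251): sum1=252, sum2=253
  after byte 2 (19): sum1=16, sum2=14
  after byte 3 (38): sum1=54, sum2=68
  after byte 4 (64): sum1=118, sum2=186
  after byte 5 (20): sum1=138, sum2=69
Checksum = sum2·256 + sum1 = 69·256 + 138 = 17802 = 0x458A.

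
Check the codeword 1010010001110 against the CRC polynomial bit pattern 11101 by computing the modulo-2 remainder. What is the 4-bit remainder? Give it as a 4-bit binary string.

Modulo-2 division of 1010010001110 by 11101:
  pos 0: 10100 XOR 11101 = 01001
  pos 1: 10011 XOR 11101 = 01110
  pos 2: 11100 XOR 11101 = 00001
  pos 6: 10011 XOR 11101 = 01110
  pos 7: 11101 XOR 11101 = 00000
Remainder = 0000 (zero — the frame passes the CRC check).

0000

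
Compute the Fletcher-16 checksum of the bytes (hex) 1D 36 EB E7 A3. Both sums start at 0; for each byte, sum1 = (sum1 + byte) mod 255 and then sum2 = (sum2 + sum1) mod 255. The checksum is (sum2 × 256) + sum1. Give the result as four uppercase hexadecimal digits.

Running sums (mod 255):
  after byte 0 (1D): sum1=29, sum2=29
  after byte 1 (36): sum1=83, sum2=112
  after byte 2 (EB): sum1=63, sum2=175
  after byte 3 (E7): sum1=39, sum2=214
  after byte 4 (A3): sum1=202, sum2=161
Checksum = sum2·256 + sum1 = 161·256 + 202 = 41418 = 0xA1CA.

A1CA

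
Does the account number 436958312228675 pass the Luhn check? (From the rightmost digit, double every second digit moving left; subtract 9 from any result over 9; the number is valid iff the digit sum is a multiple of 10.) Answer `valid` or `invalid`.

From the right, keep odd positions and double even positions (subtract 9 from any doubled value over 9):
  doubled (positions 2,4,...): 5 7 4 2 7 9 6 → sum 40
  kept (positions 1,3,...): 5 6 2 2 3 5 6 4 → sum 33
Total = 73.
73 mod 10 = 3, so the number is invalid.

invalid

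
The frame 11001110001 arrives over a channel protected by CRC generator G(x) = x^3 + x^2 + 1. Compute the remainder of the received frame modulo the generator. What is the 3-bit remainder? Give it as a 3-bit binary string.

Modulo-2 division of 11001110001 by 1101:
  pos 0: 1100 XOR 1101 = 0001
  pos 3: 1111 XOR 1101 = 0010
  pos 5: 1000 XOR 1101 = 0101
  pos 6: 1010 XOR 1101 = 0111
  pos 7: 1111 XOR 1101 = 0010
Remainder = 010 (nonzero — an error is detected).

010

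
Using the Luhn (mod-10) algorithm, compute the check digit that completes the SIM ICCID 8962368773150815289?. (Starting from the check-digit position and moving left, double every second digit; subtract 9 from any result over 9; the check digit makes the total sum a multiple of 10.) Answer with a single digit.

Partial digits right→left: 9 8 2 5 1 8 0 5 1 3 7 7 8 6 3 2 6 9 8
Double every second digit counting from the check-digit position (so the 1st, 3rd, 5th, ... of the partial from the right).
  doubled (with −9 where >9): 9 4 2 0 2 5 7 6 3 7 → sum 45
  kept as-is: 8 5 8 5 3 7 6 2 9 → sum 53
Total = 45 + 53 = 98.
Check digit = (10 − (98 mod 10)) mod 10 = 2.

2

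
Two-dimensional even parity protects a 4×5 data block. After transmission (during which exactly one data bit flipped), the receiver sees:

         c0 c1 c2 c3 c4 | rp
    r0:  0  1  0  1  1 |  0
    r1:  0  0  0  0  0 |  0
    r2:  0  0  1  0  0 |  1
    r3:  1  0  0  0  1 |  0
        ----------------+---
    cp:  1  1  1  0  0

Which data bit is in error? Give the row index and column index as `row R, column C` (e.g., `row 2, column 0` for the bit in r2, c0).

row 0, column 3

Recompute each row's even parity and compare to rp:
  r0: data parity 1, sent rp 0 → mismatch
  r1: data parity 0, sent rp 0 → ok
  r2: data parity 1, sent rp 1 → ok
  r3: data parity 0, sent rp 0 → ok
Recompute each column's even parity and compare to cp:
  c0: data parity 1, sent cp 1 → ok
  c1: data parity 1, sent cp 1 → ok
  c2: data parity 1, sent cp 1 → ok
  c3: data parity 1, sent cp 0 → mismatch
  c4: data parity 0, sent cp 0 → ok
Exactly one row (r0) and one column (c3) fail → the flipped bit is at their intersection.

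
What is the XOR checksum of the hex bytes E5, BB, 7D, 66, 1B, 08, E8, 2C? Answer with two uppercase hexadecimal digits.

92

XOR the bytes together:
  start with 0xE5
  0xE5 ⊕ 0xBB = 0x5E
  0x5E ⊕ 0x7D = 0x23
  0x23 ⊕ 0x66 = 0x45
  0x45 ⊕ 0x1B = 0x5E
  0x5E ⊕ 0x08 = 0x56
  0x56 ⊕ 0xE8 = 0xBE
  0xBE ⊕ 0x2C = 0x92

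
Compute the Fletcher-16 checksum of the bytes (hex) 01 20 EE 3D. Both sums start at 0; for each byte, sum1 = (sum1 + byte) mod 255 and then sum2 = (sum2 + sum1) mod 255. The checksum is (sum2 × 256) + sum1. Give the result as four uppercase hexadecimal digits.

7F4D

Running sums (mod 255):
  after byte 0 (01): sum1=1, sum2=1
  after byte 1 (20): sum1=33, sum2=34
  after byte 2 (EE): sum1=16, sum2=50
  after byte 3 (3D): sum1=77, sum2=127
Checksum = sum2·256 + sum1 = 127·256 + 77 = 32589 = 0x7F4D.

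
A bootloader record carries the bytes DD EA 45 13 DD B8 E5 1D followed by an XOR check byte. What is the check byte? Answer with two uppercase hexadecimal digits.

FC

XOR the bytes together:
  start with 0xDD
  0xDD ⊕ 0xEA = 0x37
  0x37 ⊕ 0x45 = 0x72
  0x72 ⊕ 0x13 = 0x61
  0x61 ⊕ 0xDD = 0xBC
  0xBC ⊕ 0xB8 = 0x04
  0x04 ⊕ 0xE5 = 0xE1
  0xE1 ⊕ 0x1D = 0xFC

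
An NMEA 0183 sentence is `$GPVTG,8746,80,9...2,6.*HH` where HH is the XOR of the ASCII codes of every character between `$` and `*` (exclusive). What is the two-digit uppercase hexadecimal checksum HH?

6A

XOR the ASCII codes of the payload characters:
  'G' = 0x47 → acc = 0x47
  'P' = 0x50 → acc = 0x17
  'V' = 0x56 → acc = 0x41
  'T' = 0x54 → acc = 0x15
  'G' = 0x47 → acc = 0x52
  ',' = 0x2C → acc = 0x7E
  '8' = 0x38 → acc = 0x46
  '7' = 0x37 → acc = 0x71
  '4' = 0x34 → acc = 0x45
  '6' = 0x36 → acc = 0x73
  ',' = 0x2C → acc = 0x5F
  '8' = 0x38 → acc = 0x67
  '0' = 0x30 → acc = 0x57
  ',' = 0x2C → acc = 0x7B
  '9' = 0x39 → acc = 0x42
  '.' = 0x2E → acc = 0x6C
  '.' = 0x2E → acc = 0x42
  '.' = 0x2E → acc = 0x6C
  '2' = 0x32 → acc = 0x5E
  ',' = 0x2C → acc = 0x72
  '6' = 0x36 → acc = 0x44
  '.' = 0x2E → acc = 0x6A
Checksum = 0x6A.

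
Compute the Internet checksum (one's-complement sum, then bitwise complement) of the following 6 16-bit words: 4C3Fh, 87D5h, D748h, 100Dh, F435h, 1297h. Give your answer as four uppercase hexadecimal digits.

3DC8

One's-complement addition (fold any carry out of bit 15 back into bit 0):
  0x4C3F + 0x87D5 = 0x0D414
  0xD414 + 0xD748 = 0x1AB5C → wrap carry → 0xAB5D
  0xAB5D + 0x100D = 0x0BB6A
  0xBB6A + 0xF435 = 0x1AF9F → wrap carry → 0xAFA0
  0xAFA0 + 0x1297 = 0x0C237
One's-complement sum = 0xC237.
Checksum = ~0xC237 & 0xFFFF = 0x3DC8.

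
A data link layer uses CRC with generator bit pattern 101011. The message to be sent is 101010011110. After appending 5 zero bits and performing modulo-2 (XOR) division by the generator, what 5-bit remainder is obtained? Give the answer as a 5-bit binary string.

01110

Append 5 zeros: 10101001111000000. Divide by 101011 (XOR where the leading bit is 1):
  pos 0: 101010 XOR 101011 = 000001
  pos 5: 101111 XOR 101011 = 000100
  pos 8: 100000 XOR 101011 = 001011
  pos 10: 101100 XOR 101011 = 000111
Remainder (last 5 bits) = 01110. This is the CRC / FCS.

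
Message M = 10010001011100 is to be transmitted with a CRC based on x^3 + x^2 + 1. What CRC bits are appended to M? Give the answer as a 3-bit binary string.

010

Append 3 zeros: 10010001011100000. Divide by 1101 (XOR where the leading bit is 1):
  pos 0: 1001 XOR 1101 = 0100
  pos 1: 1000 XOR 1101 = 0101
  pos 2: 1010 XOR 1101 = 0111
  pos 3: 1110 XOR 1101 = 0011
  pos 5: 1110 XOR 1101 = 0011
  pos 7: 1111 XOR 1101 = 0010
  pos 9: 1010 XOR 1101 = 0111
  pos 10: 1110 XOR 1101 = 0011
  pos 12: 1100 XOR 1101 = 0001
Remainder (last 3 bits) = 010. This is the CRC / FCS.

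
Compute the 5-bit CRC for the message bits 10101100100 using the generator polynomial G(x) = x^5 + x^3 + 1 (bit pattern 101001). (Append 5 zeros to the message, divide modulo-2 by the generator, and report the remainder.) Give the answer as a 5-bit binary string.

Append 5 zeros: 1010110010000000. Divide by 101001 (XOR where the leading bit is 1):
  pos 0: 101011 XOR 101001 = 000010
  pos 4: 100010 XOR 101001 = 001011
  pos 6: 101100 XOR 101001 = 000101
  pos 9: 101000 XOR 101001 = 000001
Remainder (last 5 bits) = 00010. This is the CRC / FCS.

00010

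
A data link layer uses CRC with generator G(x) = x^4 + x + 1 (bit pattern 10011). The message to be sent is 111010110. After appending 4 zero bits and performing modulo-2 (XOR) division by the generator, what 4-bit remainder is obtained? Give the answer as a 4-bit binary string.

Append 4 zeros: 1110101100000. Divide by 10011 (XOR where the leading bit is 1):
  pos 0: 11101 XOR 10011 = 01110
  pos 1: 11100 XOR 10011 = 01111
  pos 2: 11111 XOR 10011 = 01100
  pos 3: 11001 XOR 10011 = 01010
  pos 4: 10100 XOR 10011 = 00111
  pos 6: 11100 XOR 10011 = 01111
  pos 7: 11110 XOR 10011 = 01101
  pos 8: 11010 XOR 10011 = 01001
Remainder (last 4 bits) = 1001. This is the CRC / FCS.

1001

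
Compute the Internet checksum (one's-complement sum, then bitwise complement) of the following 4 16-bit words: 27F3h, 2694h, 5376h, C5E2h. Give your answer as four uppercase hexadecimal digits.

981F

One's-complement addition (fold any carry out of bit 15 back into bit 0):
  0x27F3 + 0x2694 = 0x04E87
  0x4E87 + 0x5376 = 0x0A1FD
  0xA1FD + 0xC5E2 = 0x167DF → wrap carry → 0x67E0
One's-complement sum = 0x67E0.
Checksum = ~0x67E0 & 0xFFFF = 0x981F.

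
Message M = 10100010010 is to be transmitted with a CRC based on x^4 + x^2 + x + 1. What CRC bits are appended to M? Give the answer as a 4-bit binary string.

0011

Append 4 zeros: 101000100100000. Divide by 10111 (XOR where the leading bit is 1):
  pos 0: 10100 XOR 10111 = 00011
  pos 3: 11010 XOR 10111 = 01101
  pos 4: 11010 XOR 10111 = 01101
  pos 5: 11011 XOR 10111 = 01100
  pos 6: 11000 XOR 10111 = 01111
  pos 7: 11110 XOR 10111 = 01001
  pos 8: 10010 XOR 10111 = 00101
  pos 10: 10100 XOR 10111 = 00011
Remainder (last 4 bits) = 0011. This is the CRC / FCS.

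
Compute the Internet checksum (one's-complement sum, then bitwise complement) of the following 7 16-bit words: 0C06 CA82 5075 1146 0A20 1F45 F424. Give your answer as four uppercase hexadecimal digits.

One's-complement addition (fold any carry out of bit 15 back into bit 0):
  0x0C06 + 0xCA82 = 0x0D688
  0xD688 + 0x5075 = 0x126FD → wrap carry → 0x26FE
  0x26FE + 0x1146 = 0x03844
  0x3844 + 0x0A20 = 0x04264
  0x4264 + 0x1F45 = 0x061A9
  0x61A9 + 0xF424 = 0x155CD → wrap carry → 0x55CE
One's-complement sum = 0x55CE.
Checksum = ~0x55CE & 0xFFFF = 0xAA31.

AA31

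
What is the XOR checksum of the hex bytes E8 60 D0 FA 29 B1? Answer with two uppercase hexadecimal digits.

3A

XOR the bytes together:
  start with 0xE8
  0xE8 ⊕ 0x60 = 0x88
  0x88 ⊕ 0xD0 = 0x58
  0x58 ⊕ 0xFA = 0xA2
  0xA2 ⊕ 0x29 = 0x8B
  0x8B ⊕ 0xB1 = 0x3A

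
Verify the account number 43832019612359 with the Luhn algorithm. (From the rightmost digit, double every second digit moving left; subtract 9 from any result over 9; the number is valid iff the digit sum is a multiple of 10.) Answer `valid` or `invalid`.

From the right, keep odd positions and double even positions (subtract 9 from any doubled value over 9):
  doubled (positions 2,4,...): 1 4 3 2 4 7 8 → sum 29
  kept (positions 1,3,...): 9 3 1 9 0 3 3 → sum 28
Total = 57.
57 mod 10 = 7, so the number is invalid.

invalid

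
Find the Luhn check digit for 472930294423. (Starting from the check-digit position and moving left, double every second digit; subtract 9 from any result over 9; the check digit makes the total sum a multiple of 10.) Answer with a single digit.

Partial digits right→left: 3 2 4 4 9 2 0 3 9 2 7 4
Double every second digit counting from the check-digit position (so the 1st, 3rd, 5th, ... of the partial from the right).
  doubled (with −9 where >9): 6 8 9 0 9 5 → sum 37
  kept as-is: 2 4 2 3 2 4 → sum 17
Total = 37 + 17 = 54.
Check digit = (10 − (54 mod 10)) mod 10 = 6.

6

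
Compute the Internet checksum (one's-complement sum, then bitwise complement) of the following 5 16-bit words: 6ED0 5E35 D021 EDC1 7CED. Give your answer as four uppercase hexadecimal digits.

One's-complement addition (fold any carry out of bit 15 back into bit 0):
  0x6ED0 + 0x5E35 = 0x0CD05
  0xCD05 + 0xD021 = 0x19D26 → wrap carry → 0x9D27
  0x9D27 + 0xEDC1 = 0x18AE8 → wrap carry → 0x8AE9
  0x8AE9 + 0x7CED = 0x107D6 → wrap carry → 0x07D7
One's-complement sum = 0x07D7.
Checksum = ~0x07D7 & 0xFFFF = 0xF828.

F828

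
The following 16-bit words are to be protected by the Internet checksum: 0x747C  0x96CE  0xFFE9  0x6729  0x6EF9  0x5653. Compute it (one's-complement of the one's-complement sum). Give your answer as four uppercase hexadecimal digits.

One's-complement addition (fold any carry out of bit 15 back into bit 0):
  0x747C + 0x96CE = 0x10B4A → wrap carry → 0x0B4B
  0x0B4B + 0xFFE9 = 0x10B34 → wrap carry → 0x0B35
  0x0B35 + 0x6729 = 0x0725E
  0x725E + 0x6EF9 = 0x0E157
  0xE157 + 0x5653 = 0x137AA → wrap carry → 0x37AB
One's-complement sum = 0x37AB.
Checksum = ~0x37AB & 0xFFFF = 0xC854.

C854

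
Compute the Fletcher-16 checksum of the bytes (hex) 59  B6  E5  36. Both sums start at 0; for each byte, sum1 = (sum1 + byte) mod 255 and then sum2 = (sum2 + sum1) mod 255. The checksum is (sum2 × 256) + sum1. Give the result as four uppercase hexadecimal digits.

Running sums (mod 255):
  after byte 0 (59): sum1=89, sum2=89
  after byte 1 (B6): sum1=16, sum2=105
  after byte 2 (E5): sum1=245, sum2=95
  after byte 3 (36): sum1=44, sum2=139
Checksum = sum2·256 + sum1 = 139·256 + 44 = 35628 = 0x8B2C.

8B2C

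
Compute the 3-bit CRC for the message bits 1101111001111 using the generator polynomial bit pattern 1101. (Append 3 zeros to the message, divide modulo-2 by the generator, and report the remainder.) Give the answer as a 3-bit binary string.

Append 3 zeros: 1101111001111000. Divide by 1101 (XOR where the leading bit is 1):
  pos 0: 1101 XOR 1101 = 0000
  pos 4: 1110 XOR 1101 = 0011
  pos 6: 1101 XOR 1101 = 0000
  pos 10: 1110 XOR 1101 = 0011
  pos 12: 1100 XOR 1101 = 0001
Remainder (last 3 bits) = 001. This is the CRC / FCS.

001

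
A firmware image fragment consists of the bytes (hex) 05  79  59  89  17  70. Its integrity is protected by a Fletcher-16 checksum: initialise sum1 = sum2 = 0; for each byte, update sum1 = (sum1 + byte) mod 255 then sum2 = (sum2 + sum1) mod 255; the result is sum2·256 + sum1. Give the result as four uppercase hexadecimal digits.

Running sums (mod 255):
  after byte 0 (05): sum1=5, sum2=5
  after byte 1 (79): sum1=126, sum2=131
  after byte 2 (59): sum1=215, sum2=91
  after byte 3 (89): sum1=97, sum2=188
  after byte 4 (17): sum1=120, sum2=53
  after byte 5 (70): sum1=232, sum2=30
Checksum = sum2·256 + sum1 = 30·256 + 232 = 7912 = 0x1EE8.

1EE8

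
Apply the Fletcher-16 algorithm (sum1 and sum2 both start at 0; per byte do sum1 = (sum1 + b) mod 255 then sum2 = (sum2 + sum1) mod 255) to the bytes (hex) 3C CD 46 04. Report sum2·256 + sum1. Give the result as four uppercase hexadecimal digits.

Running sums (mod 255):
  after byte 0 (3C): sum1=60, sum2=60
  after byte 1 (CD): sum1=10, sum2=70
  after byte 2 (46): sum1=80, sum2=150
  after byte 3 (04): sum1=84, sum2=234
Checksum = sum2·256 + sum1 = 234·256 + 84 = 59988 = 0xEA54.

EA54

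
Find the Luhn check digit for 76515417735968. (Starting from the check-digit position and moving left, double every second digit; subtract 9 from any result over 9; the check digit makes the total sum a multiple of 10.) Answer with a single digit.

4

Partial digits right→left: 8 6 9 5 3 7 7 1 4 5 1 5 6 7
Double every second digit counting from the check-digit position (so the 1st, 3rd, 5th, ... of the partial from the right).
  doubled (with −9 where >9): 7 9 6 5 8 2 3 → sum 40
  kept as-is: 6 5 7 1 5 5 7 → sum 36
Total = 40 + 36 = 76.
Check digit = (10 − (76 mod 10)) mod 10 = 4.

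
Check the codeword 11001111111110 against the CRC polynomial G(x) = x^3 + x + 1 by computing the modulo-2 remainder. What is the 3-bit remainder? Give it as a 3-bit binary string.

Modulo-2 division of 11001111111110 by 1011:
  pos 0: 1100 XOR 1011 = 0111
  pos 1: 1111 XOR 1011 = 0100
  pos 2: 1001 XOR 1011 = 0010
  pos 4: 1011 XOR 1011 = 0000
  pos 8: 1111 XOR 1011 = 0100
  pos 9: 1001 XOR 1011 = 0010
Remainder = 100 (nonzero — an error is detected).

100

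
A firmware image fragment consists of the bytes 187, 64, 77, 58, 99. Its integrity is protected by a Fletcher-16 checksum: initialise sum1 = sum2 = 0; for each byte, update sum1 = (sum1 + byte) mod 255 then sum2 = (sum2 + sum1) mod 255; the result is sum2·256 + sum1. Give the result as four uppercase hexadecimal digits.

Running sums (mod 255):
  after byte 0 (187): sum1=187, sum2=187
  after byte 1 (64): sum1=251, sum2=183
  after byte 2 (77): sum1=73, sum2=1
  after byte 3 (58): sum1=131, sum2=132
  after byte 4 (99): sum1=230, sum2=107
Checksum = sum2·256 + sum1 = 107·256 + 230 = 27622 = 0x6BE6.

6BE6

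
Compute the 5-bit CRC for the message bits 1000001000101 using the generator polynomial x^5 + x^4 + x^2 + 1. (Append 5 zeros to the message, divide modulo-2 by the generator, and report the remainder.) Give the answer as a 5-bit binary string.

10100

Append 5 zeros: 100000100010100000. Divide by 110101 (XOR where the leading bit is 1):
  pos 0: 100000 XOR 110101 = 010101
  pos 1: 101011 XOR 110101 = 011110
  pos 2: 111100 XOR 110101 = 001001
  pos 4: 100100 XOR 110101 = 010001
  pos 5: 100011 XOR 110101 = 010110
  pos 6: 101100 XOR 110101 = 011001
  pos 7: 110011 XOR 110101 = 000110
  pos 10: 110000 XOR 110101 = 000101
Remainder (last 5 bits) = 10100. This is the CRC / FCS.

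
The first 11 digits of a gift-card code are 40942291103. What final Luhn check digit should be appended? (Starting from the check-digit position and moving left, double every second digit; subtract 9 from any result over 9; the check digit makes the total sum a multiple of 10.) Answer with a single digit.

Partial digits right→left: 3 0 1 1 9 2 2 4 9 0 4
Double every second digit counting from the check-digit position (so the 1st, 3rd, 5th, ... of the partial from the right).
  doubled (with −9 where >9): 6 2 9 4 9 8 → sum 38
  kept as-is: 0 1 2 4 0 → sum 7
Total = 38 + 7 = 45.
Check digit = (10 − (45 mod 10)) mod 10 = 5.

5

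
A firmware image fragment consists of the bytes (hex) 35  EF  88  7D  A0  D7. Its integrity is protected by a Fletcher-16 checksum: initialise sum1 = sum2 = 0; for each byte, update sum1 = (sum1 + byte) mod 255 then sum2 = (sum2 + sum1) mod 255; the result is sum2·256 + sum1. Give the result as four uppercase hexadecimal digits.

A2A3

Running sums (mod 255):
  after byte 0 (35): sum1=53, sum2=53
  after byte 1 (EF): sum1=37, sum2=90
  after byte 2 (88): sum1=173, sum2=8
  after byte 3 (7D): sum1=43, sum2=51
  after byte 4 (A0): sum1=203, sum2=254
  after byte 5 (D7): sum1=163, sum2=162
Checksum = sum2·256 + sum1 = 162·256 + 163 = 41635 = 0xA2A3.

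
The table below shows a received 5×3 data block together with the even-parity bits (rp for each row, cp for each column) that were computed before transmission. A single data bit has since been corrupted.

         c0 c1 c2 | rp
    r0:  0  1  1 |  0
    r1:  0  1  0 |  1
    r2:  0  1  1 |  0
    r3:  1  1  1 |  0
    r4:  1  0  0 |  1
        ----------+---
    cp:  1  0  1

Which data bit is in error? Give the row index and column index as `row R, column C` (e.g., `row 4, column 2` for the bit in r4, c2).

Recompute each row's even parity and compare to rp:
  r0: data parity 0, sent rp 0 → ok
  r1: data parity 1, sent rp 1 → ok
  r2: data parity 0, sent rp 0 → ok
  r3: data parity 1, sent rp 0 → mismatch
  r4: data parity 1, sent rp 1 → ok
Recompute each column's even parity and compare to cp:
  c0: data parity 0, sent cp 1 → mismatch
  c1: data parity 0, sent cp 0 → ok
  c2: data parity 1, sent cp 1 → ok
Exactly one row (r3) and one column (c0) fail → the flipped bit is at their intersection.

row 3, column 0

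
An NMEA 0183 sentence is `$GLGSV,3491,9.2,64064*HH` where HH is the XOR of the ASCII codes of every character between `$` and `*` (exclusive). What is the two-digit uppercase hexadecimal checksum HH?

7F

XOR the ASCII codes of the payload characters:
  'G' = 0x47 → acc = 0x47
  'L' = 0x4C → acc = 0x0B
  'G' = 0x47 → acc = 0x4C
  'S' = 0x53 → acc = 0x1F
  'V' = 0x56 → acc = 0x49
  ',' = 0x2C → acc = 0x65
  '3' = 0x33 → acc = 0x56
  '4' = 0x34 → acc = 0x62
  '9' = 0x39 → acc = 0x5B
  '1' = 0x31 → acc = 0x6A
  ',' = 0x2C → acc = 0x46
  '9' = 0x39 → acc = 0x7F
  '.' = 0x2E → acc = 0x51
  '2' = 0x32 → acc = 0x63
  ',' = 0x2C → acc = 0x4F
  '6' = 0x36 → acc = 0x79
  '4' = 0x34 → acc = 0x4D
  '0' = 0x30 → acc = 0x7D
  '6' = 0x36 → acc = 0x4B
  '4' = 0x34 → acc = 0x7F
Checksum = 0x7F.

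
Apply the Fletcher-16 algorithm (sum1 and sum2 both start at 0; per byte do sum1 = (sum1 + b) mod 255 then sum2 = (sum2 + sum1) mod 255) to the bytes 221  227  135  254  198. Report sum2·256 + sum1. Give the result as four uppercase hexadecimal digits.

Running sums (mod 255):
  after byte 0 (221): sum1=221, sum2=221
  after byte 1 (227): sum1=193, sum2=159
  after byte 2 (135): sum1=73, sum2=232
  after byte 3 (254): sum1=72, sum2=49
  after byte 4 (198): sum1=15, sum2=64
Checksum = sum2·256 + sum1 = 64·256 + 15 = 16399 = 0x400F.

400F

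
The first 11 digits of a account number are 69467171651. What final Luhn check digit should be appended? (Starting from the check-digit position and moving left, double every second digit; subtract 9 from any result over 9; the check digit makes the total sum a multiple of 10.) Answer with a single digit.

Partial digits right→left: 1 5 6 1 7 1 7 6 4 9 6
Double every second digit counting from the check-digit position (so the 1st, 3rd, 5th, ... of the partial from the right).
  doubled (with −9 where >9): 2 3 5 5 8 3 → sum 26
  kept as-is: 5 1 1 6 9 → sum 22
Total = 26 + 22 = 48.
Check digit = (10 − (48 mod 10)) mod 10 = 2.

2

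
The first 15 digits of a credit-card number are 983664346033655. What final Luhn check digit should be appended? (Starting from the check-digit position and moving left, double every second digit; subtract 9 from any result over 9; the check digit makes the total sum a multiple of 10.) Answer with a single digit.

3

Partial digits right→left: 5 5 6 3 3 0 6 4 3 4 6 6 3 8 9
Double every second digit counting from the check-digit position (so the 1st, 3rd, 5th, ... of the partial from the right).
  doubled (with −9 where >9): 1 3 6 3 6 3 6 9 → sum 37
  kept as-is: 5 3 0 4 4 6 8 → sum 30
Total = 37 + 30 = 67.
Check digit = (10 − (67 mod 10)) mod 10 = 3.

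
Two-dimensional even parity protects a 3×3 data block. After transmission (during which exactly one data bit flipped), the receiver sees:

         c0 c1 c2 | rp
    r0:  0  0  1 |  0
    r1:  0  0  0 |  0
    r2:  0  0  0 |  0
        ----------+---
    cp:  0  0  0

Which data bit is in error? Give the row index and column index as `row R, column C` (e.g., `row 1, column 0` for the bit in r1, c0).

Recompute each row's even parity and compare to rp:
  r0: data parity 1, sent rp 0 → mismatch
  r1: data parity 0, sent rp 0 → ok
  r2: data parity 0, sent rp 0 → ok
Recompute each column's even parity and compare to cp:
  c0: data parity 0, sent cp 0 → ok
  c1: data parity 0, sent cp 0 → ok
  c2: data parity 1, sent cp 0 → mismatch
Exactly one row (r0) and one column (c2) fail → the flipped bit is at their intersection.

row 0, column 2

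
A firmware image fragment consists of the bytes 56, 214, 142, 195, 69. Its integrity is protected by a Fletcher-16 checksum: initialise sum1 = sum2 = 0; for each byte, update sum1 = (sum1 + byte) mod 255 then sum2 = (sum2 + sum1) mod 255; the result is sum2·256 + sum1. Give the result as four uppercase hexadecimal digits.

ECA6

Running sums (mod 255):
  after byte 0 (56): sum1=56, sum2=56
  after byte 1 (214): sum1=15, sum2=71
  after byte 2 (142): sum1=157, sum2=228
  after byte 3 (195): sum1=97, sum2=70
  after byte 4 (69): sum1=166, sum2=236
Checksum = sum2·256 + sum1 = 236·256 + 166 = 60582 = 0xECA6.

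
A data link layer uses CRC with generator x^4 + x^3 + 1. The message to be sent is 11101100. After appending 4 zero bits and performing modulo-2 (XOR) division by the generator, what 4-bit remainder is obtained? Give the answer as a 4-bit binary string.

Append 4 zeros: 111011000000. Divide by 11001 (XOR where the leading bit is 1):
  pos 0: 11101 XOR 11001 = 00100
  pos 2: 10010 XOR 11001 = 01011
  pos 3: 10110 XOR 11001 = 01111
  pos 4: 11110 XOR 11001 = 00111
  pos 6: 11100 XOR 11001 = 00101
Remainder (last 4 bits) = 1010. This is the CRC / FCS.

1010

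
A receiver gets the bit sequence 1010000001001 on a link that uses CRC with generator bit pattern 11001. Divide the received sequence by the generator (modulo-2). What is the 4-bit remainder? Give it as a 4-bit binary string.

Modulo-2 division of 1010000001001 by 11001:
  pos 0: 10100 XOR 11001 = 01101
  pos 1: 11010 XOR 11001 = 00011
  pos 4: 11000 XOR 11001 = 00001
  pos 8: 11001 XOR 11001 = 00000
Remainder = 0000 (zero — the frame passes the CRC check).

0000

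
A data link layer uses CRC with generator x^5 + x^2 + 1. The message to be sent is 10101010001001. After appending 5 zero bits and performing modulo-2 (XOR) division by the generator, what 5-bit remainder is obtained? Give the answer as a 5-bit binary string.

Append 5 zeros: 1010101000100100000. Divide by 100101 (XOR where the leading bit is 1):
  pos 0: 101010 XOR 100101 = 001111
  pos 2: 111110 XOR 100101 = 011011
  pos 3: 110110 XOR 100101 = 010011
  pos 4: 100110 XOR 100101 = 000011
  pos 8: 111001 XOR 100101 = 011100
  pos 9: 111000 XOR 100101 = 011101
  pos 10: 111010 XOR 100101 = 011111
  pos 11: 111110 XOR 100101 = 011011
  pos 12: 110110 XOR 100101 = 010011
  pos 13: 100110 XOR 100101 = 000011
Remainder (last 5 bits) = 00011. This is the CRC / FCS.

00011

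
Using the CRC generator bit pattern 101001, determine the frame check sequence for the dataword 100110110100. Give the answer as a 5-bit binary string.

Append 5 zeros: 10011011010000000. Divide by 101001 (XOR where the leading bit is 1):
  pos 0: 100110 XOR 101001 = 001111
  pos 2: 111111 XOR 101001 = 010110
  pos 3: 101100 XOR 101001 = 000101
  pos 6: 101100 XOR 101001 = 000101
  pos 9: 101000 XOR 101001 = 000001
Remainder (last 5 bits) = 00100. This is the CRC / FCS.

00100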